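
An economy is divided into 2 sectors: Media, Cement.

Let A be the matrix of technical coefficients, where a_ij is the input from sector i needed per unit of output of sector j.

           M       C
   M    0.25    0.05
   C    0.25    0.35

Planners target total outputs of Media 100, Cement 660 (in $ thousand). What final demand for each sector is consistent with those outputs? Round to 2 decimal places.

d_M = 42.00, d_C = 404.00

I − A =
  [   0.75    -0.05]
  [  -0.25     0.65]
d = (I − A) x:
  d_M = (+0.75)·100 + (-0.05)·660 = 42.00
  d_C = (-0.25)·100 + (+0.65)·660 = 404.00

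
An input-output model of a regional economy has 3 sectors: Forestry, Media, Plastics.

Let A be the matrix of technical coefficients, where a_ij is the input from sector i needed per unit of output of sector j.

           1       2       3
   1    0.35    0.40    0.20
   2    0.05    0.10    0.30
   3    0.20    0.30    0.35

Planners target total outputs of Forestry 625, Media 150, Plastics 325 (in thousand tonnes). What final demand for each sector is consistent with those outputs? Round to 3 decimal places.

I − A =
  [   0.65    -0.40    -0.20]
  [  -0.05     0.90    -0.30]
  [  -0.20    -0.30     0.65]
d = (I − A) x:
  d_1 = (+0.65)·625 + (-0.40)·150 + (-0.20)·325 = 281.250
  d_2 = (-0.05)·625 + (+0.90)·150 + (-0.30)·325 = 6.250
  d_3 = (-0.20)·625 + (-0.30)·150 + (+0.65)·325 = 41.250

d_1 = 281.250, d_2 = 6.250, d_3 = 41.250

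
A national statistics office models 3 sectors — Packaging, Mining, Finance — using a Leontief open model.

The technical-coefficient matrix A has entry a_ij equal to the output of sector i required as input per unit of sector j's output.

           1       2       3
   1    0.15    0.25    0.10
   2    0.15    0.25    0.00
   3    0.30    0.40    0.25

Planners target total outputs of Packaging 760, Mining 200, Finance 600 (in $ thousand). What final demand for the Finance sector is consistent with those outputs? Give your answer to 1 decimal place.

d_3 = 142.0

I − A =
  [   0.85    -0.25    -0.10]
  [  -0.15     0.75     0.00]
  [  -0.30    -0.40     0.75]
d = (I − A) x:
  d_1 = (+0.85)·760 + (-0.25)·200 + (-0.10)·600 = 536.0
  d_2 = (-0.15)·760 + (+0.75)·200 + (+0.00)·600 = 36.0
  d_3 = (-0.30)·760 + (-0.40)·200 + (+0.75)·600 = 142.0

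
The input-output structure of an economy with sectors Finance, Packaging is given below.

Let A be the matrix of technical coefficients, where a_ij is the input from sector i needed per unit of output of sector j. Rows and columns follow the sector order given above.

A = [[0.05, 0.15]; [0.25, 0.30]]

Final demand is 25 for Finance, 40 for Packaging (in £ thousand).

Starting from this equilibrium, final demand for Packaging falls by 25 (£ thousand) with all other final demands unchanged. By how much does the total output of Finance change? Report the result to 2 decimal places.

I − A =
  [   0.95    -0.15]
  [  -0.25     0.70]
det(I−A) = (0.95)(0.70) − (-0.15)(-0.25) = 0.6275
adj(I−A) = [[0.70, 0.15], [0.25, 0.95]]
(I − A)⁻¹ = adj(I−A) / det(I−A) ≈
  [   1.1155     0.2390]
  [   0.3984     1.5139]
Δx = (I − A)⁻¹ Δd with Δd having -25 in the Packaging component and 0 elsewhere.
So Δx_1 = L_12 · (-25), where L_12 = adj(I−A)_12 / det(I−A) = 0.15 / 0.6275.
Δx_1 = 0.15 × (-25) / 0.6275 = -3.75 / 0.6275 ≈ -5.98.

Δx_1 = -5.98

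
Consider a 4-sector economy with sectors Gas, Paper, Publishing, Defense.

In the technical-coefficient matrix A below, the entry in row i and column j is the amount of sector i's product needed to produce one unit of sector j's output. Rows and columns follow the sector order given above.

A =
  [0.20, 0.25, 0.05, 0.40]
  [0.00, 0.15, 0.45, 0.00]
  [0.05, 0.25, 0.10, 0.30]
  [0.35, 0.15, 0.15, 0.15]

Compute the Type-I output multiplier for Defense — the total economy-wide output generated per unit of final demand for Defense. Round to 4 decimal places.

I − A =
  [   0.80    -0.25    -0.05    -0.40]
  [   0.00     0.85    -0.45     0.00]
  [  -0.05    -0.25     0.90    -0.30]
  [  -0.35    -0.15    -0.15     0.85]
Compute the cofactors C_ij = (−1)^(i+j)·(3×3 minor ij) of I−A; the adjugate is their transpose:
adj(I−A) = Cᵀ =
  [ 0.496125   0.261875   0.209750   0.307500]
  [ 0.066375   0.439625   0.243000   0.117000]
  [ 0.125375   0.210875   0.459000   0.221000]
  [ 0.238125   0.222625   0.210250   0.514250]
det(I−A) = Σ_j (I−A)_1j·C_1j = (0.80)(0.496125) + (-0.25)(0.066375) + (-0.05)(0.125375) + (-0.40)(0.238125) = 0.2787875
(I − A)⁻¹ = adj(I−A) / det(I−A) ≈
  [   1.77958     0.93934     0.75237     1.10299]
  [   0.23808     1.57692     0.87163     0.41967]
  [   0.44972     0.75640     1.64642     0.79272]
  [   0.85415     0.79855     0.75416     1.84459]
The output multiplier for sector j is the column-j sum of the Leontief inverse (I − A)⁻¹ = adj(I−A) / det(I−A).
Column 4 of adj(I−A): (0.307500, 0.117000, 0.221000, 0.514250); det(I−A) = 0.2787875.
m_4 = (0.307500 + 0.117000 + 0.221000 + 0.514250) / 0.2787875 = 1.15975 / 0.2787875 ≈ 4.1600.

m_4 = 4.1600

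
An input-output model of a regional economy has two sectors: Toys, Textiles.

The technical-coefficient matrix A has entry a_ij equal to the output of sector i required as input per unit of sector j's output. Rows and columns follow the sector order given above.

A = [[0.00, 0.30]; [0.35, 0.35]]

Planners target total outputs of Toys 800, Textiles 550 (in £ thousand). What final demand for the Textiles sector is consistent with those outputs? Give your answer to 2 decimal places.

d_2 = 77.50

I − A =
  [   1.00    -0.30]
  [  -0.35     0.65]
d = (I − A) x:
  d_1 = (+1.00)·800 + (-0.30)·550 = 635.00
  d_2 = (-0.35)·800 + (+0.65)·550 = 77.50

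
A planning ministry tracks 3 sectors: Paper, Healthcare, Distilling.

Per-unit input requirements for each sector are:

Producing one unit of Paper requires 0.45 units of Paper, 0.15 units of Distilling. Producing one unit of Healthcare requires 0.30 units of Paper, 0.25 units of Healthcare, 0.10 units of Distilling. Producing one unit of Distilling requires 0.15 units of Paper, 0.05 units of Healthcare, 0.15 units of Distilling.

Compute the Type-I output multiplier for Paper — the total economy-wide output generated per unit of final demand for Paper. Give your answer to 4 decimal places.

I − A =
  [   0.55    -0.30    -0.15]
  [   0.00     0.75    -0.05]
  [  -0.15    -0.10     0.85]
Cofactors of I−A, C_ij = (−1)^(i+j)·(minor ij) (rows/columns in the sector order above):
  C_11 = (0.75)(0.85) − (-0.05)(-0.10) = 0.6325
  C_12 = −[(0.00)(0.85) − (-0.05)(-0.15)] = 0.0075
  C_13 = (0.00)(-0.10) − (0.75)(-0.15) = 0.1125
  C_21 = −[(-0.30)(0.85) − (-0.15)(-0.10)] = 0.2700
  C_22 = (0.55)(0.85) − (-0.15)(-0.15) = 0.4450
  C_23 = −[(0.55)(-0.10) − (-0.30)(-0.15)] = 0.1000
  C_31 = (-0.30)(-0.05) − (-0.15)(0.75) = 0.1275
  C_32 = −[(0.55)(-0.05) − (-0.15)(0.00)] = 0.0275
  C_33 = (0.55)(0.75) − (-0.30)(0.00) = 0.4125
det(I−A) = Σ_j (I−A)_1j·C_1j = (0.55)(0.6325) + (-0.30)(0.0075) + (-0.15)(0.1125) = 0.32875
adj(I−A) = Cᵀ =
  [ 0.6325   0.2700   0.1275]
  [ 0.0075   0.4450   0.0275]
  [ 0.1125   0.1000   0.4125]
(I − A)⁻¹ = adj(I−A) / det(I−A) ≈
  [   1.92395     0.82129     0.38783]
  [   0.02281     1.35361     0.08365]
  [   0.34221     0.30418     1.25475]
The output multiplier for sector j is the column-j sum of the Leontief inverse (I − A)⁻¹ = adj(I−A) / det(I−A).
Column 1 of adj(I−A): (0.6325, 0.0075, 0.1125); det(I−A) = 0.32875.
m_1 = (0.6325 + 0.0075 + 0.1125) / 0.32875 = 0.7525 / 0.32875 ≈ 2.2890.

m_1 = 2.2890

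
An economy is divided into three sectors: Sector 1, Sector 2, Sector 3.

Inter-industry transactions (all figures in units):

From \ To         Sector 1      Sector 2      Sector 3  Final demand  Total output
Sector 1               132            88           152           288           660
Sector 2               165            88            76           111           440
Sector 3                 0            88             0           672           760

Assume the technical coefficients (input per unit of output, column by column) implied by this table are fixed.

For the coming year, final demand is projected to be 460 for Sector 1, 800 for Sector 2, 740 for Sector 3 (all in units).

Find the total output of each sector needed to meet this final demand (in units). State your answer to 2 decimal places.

x_1 = 1212.77, x_2 = 1509.22, x_3 = 1041.84

Technical coefficients a_ij = z_ij / X_j:
  a_11 = 132/660 = 0.20, a_21 = 165/660 = 0.25, a_31 = 0/660 = 0.00
  a_12 = 88/440 = 0.20, a_22 = 88/440 = 0.20, a_32 = 88/440 = 0.20
  a_13 = 152/760 = 0.20, a_23 = 76/760 = 0.10, a_33 = 0/760 = 0.00
I − A =
  [   0.80    -0.20    -0.20]
  [  -0.25     0.80    -0.10]
  [   0.00    -0.20     1.00]
Cofactors of I−A, C_ij = (−1)^(i+j)·(minor ij) (rows/columns in the sector order above):
  C_11 = (0.80)(1.00) − (-0.10)(-0.20) = 0.7800
  C_12 = −[(-0.25)(1.00) − (-0.10)(0.00)] = 0.2500
  C_13 = (-0.25)(-0.20) − (0.80)(0.00) = 0.0500
  C_21 = −[(-0.20)(1.00) − (-0.20)(-0.20)] = 0.2400
  C_22 = (0.80)(1.00) − (-0.20)(0.00) = 0.8000
  C_23 = −[(0.80)(-0.20) − (-0.20)(0.00)] = 0.1600
  C_31 = (-0.20)(-0.10) − (-0.20)(0.80) = 0.1800
  C_32 = −[(0.80)(-0.10) − (-0.20)(-0.25)] = 0.1300
  C_33 = (0.80)(0.80) − (-0.20)(-0.25) = 0.5900
det(I−A) = Σ_j (I−A)_1j·C_1j = (0.80)(0.7800) + (-0.20)(0.2500) + (-0.20)(0.0500) = 0.5640
adj(I−A) = Cᵀ =
  [ 0.7800   0.2400   0.1800]
  [ 0.2500   0.8000   0.1300]
  [ 0.0500   0.1600   0.5900]
(I − A)⁻¹ = adj(I−A) / det(I−A) ≈
  [   1.3830     0.4255     0.3191]
  [   0.4433     1.4184     0.2305]
  [   0.0887     0.2837     1.0461]
x = (I − A)⁻¹ d = adj(I−A)·d / det(I−A), with det(I−A) = 0.5640:
  x_1 = (0.7800·460 + 0.2400·800 + 0.1800·740) / 0.5640 = 684.00 / 0.5640 ≈ 1212.77
  x_2 = (0.2500·460 + 0.8000·800 + 0.1300·740) / 0.5640 = 851.20 / 0.5640 ≈ 1509.22
  x_3 = (0.0500·460 + 0.1600·800 + 0.5900·740) / 0.5640 = 587.60 / 0.5640 ≈ 1041.84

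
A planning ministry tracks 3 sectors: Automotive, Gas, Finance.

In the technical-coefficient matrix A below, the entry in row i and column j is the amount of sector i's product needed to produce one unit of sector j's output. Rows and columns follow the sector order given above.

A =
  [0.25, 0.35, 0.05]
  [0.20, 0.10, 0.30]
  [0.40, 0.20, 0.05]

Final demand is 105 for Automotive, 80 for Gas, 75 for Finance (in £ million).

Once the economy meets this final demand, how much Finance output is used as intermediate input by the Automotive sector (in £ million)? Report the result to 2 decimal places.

z_FA = 104.44

I − A =
  [   0.75    -0.35    -0.05]
  [  -0.20     0.90    -0.30]
  [  -0.40    -0.20     0.95]
Cofactors of I−A, C_ij = (−1)^(i+j)·(minor ij) (rows/columns in the sector order above):
  C_11 = (0.90)(0.95) − (-0.30)(-0.20) = 0.7950
  C_12 = −[(-0.20)(0.95) − (-0.30)(-0.40)] = 0.3100
  C_13 = (-0.20)(-0.20) − (0.90)(-0.40) = 0.4000
  C_21 = −[(-0.35)(0.95) − (-0.05)(-0.20)] = 0.3425
  C_22 = (0.75)(0.95) − (-0.05)(-0.40) = 0.6925
  C_23 = −[(0.75)(-0.20) − (-0.35)(-0.40)] = 0.2900
  C_31 = (-0.35)(-0.30) − (-0.05)(0.90) = 0.1500
  C_32 = −[(0.75)(-0.30) − (-0.05)(-0.20)] = 0.2350
  C_33 = (0.75)(0.90) − (-0.35)(-0.20) = 0.6050
det(I−A) = Σ_j (I−A)_1j·C_1j = (0.75)(0.7950) + (-0.35)(0.3100) + (-0.05)(0.4000) = 0.46775
adj(I−A) = Cᵀ =
  [ 0.7950   0.3425   0.1500]
  [ 0.3100   0.6925   0.2350]
  [ 0.4000   0.2900   0.6050]
(I − A)⁻¹ = adj(I−A) / det(I−A) ≈
  [   1.6996     0.7322     0.3207]
  [   0.6627     1.4805     0.5024]
  [   0.8552     0.6200     1.2934]
First solve x = (I − A)⁻¹ d = adj(I−A)·d / det(I−A); in particular x_A = (0.7950·105 + 0.3425·80 + 0.1500·75) / 0.46775 = 122.125 / 0.46775 ≈ 261.0903.
Intermediate flow from F to A: z_FA = a_FA · x_A = 0.40 × 122.125 / 0.46775 = 48.85 / 0.46775 ≈ 104.44.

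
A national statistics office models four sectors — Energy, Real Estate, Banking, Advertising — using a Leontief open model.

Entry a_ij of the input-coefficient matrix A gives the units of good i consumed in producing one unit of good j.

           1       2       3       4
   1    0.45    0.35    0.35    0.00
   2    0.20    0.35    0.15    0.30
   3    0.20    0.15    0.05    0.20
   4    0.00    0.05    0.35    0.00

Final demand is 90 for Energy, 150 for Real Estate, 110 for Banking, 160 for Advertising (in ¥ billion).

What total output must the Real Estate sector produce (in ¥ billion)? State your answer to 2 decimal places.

I − A =
  [   0.55    -0.35    -0.35     0.00]
  [  -0.20     0.65    -0.15    -0.30]
  [  -0.20    -0.15     0.95    -0.20]
  [   0.00    -0.05    -0.35     1.00]
Compute the cofactors C_ij = (−1)^(i+j)·(3×3 minor ij) of I−A; the adjugate is their transpose:
adj(I−A) = Cᵀ =
  [ 0.51800   0.36400   0.31150   0.17150]
  [ 0.22700   0.41400   0.21025   0.16625]
  [ 0.15900   0.15800   0.27925   0.10325]
  [ 0.06700   0.07600   0.10825   0.19425]
det(I−A) = Σ_j (I−A)_1j·C_1j = (0.55)(0.51800) + (-0.35)(0.22700) + (-0.35)(0.15900) + (0.00)(0.06700) = 0.1498
(I − A)⁻¹ = adj(I−A) / det(I−A) ≈
  [   3.4579     2.4299     2.0794     1.1449]
  [   1.5154     2.7637     1.4035     1.1098]
  [   1.0614     1.0547     1.8642     0.6893]
  [   0.4473     0.5073     0.7226     1.2967]
x = (I − A)⁻¹ d = adj(I−A)·d / det(I−A), with det(I−A) = 0.1498:
  x_1 = (0.51800·90 + 0.36400·150 + 0.31150·110 + 0.17150·160) / 0.1498 = 162.925 / 0.1498 ≈ 1087.62
  x_2 = (0.22700·90 + 0.41400·150 + 0.21025·110 + 0.16625·160) / 0.1498 = 132.2575 / 0.1498 ≈ 882.89
  x_3 = (0.15900·90 + 0.15800·150 + 0.27925·110 + 0.10325·160) / 0.1498 = 85.2475 / 0.1498 ≈ 569.08
  x_4 = (0.06700·90 + 0.07600·150 + 0.10825·110 + 0.19425·160) / 0.1498 = 60.4175 / 0.1498 ≈ 403.32

x_2 = 882.89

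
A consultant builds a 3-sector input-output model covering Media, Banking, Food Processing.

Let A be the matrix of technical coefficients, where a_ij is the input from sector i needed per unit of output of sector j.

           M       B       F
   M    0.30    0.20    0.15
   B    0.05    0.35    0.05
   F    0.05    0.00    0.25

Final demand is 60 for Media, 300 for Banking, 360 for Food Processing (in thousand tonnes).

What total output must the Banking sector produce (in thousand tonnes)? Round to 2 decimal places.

x_B = 526.68

I − A =
  [   0.70    -0.20    -0.15]
  [  -0.05     0.65    -0.05]
  [  -0.05     0.00     0.75]
Cofactors of I−A, C_ij = (−1)^(i+j)·(minor ij) (rows/columns in the sector order above):
  C_11 = (0.65)(0.75) − (-0.05)(0.00) = 0.4875
  C_12 = −[(-0.05)(0.75) − (-0.05)(-0.05)] = 0.0400
  C_13 = (-0.05)(0.00) − (0.65)(-0.05) = 0.0325
  C_21 = −[(-0.20)(0.75) − (-0.15)(0.00)] = 0.1500
  C_22 = (0.70)(0.75) − (-0.15)(-0.05) = 0.5175
  C_23 = −[(0.70)(0.00) − (-0.20)(-0.05)] = 0.0100
  C_31 = (-0.20)(-0.05) − (-0.15)(0.65) = 0.1075
  C_32 = −[(0.70)(-0.05) − (-0.15)(-0.05)] = 0.0425
  C_33 = (0.70)(0.65) − (-0.20)(-0.05) = 0.4450
det(I−A) = Σ_j (I−A)_1j·C_1j = (0.70)(0.4875) + (-0.20)(0.0400) + (-0.15)(0.0325) = 0.328375
adj(I−A) = Cᵀ =
  [ 0.4875   0.1500   0.1075]
  [ 0.0400   0.5175   0.0425]
  [ 0.0325   0.0100   0.4450]
(I − A)⁻¹ = adj(I−A) / det(I−A) ≈
  [   1.4846     0.4568     0.3274]
  [   0.1218     1.5759     0.1294]
  [   0.0990     0.0305     1.3552]
x = (I − A)⁻¹ d = adj(I−A)·d / det(I−A), with det(I−A) = 0.328375:
  x_M = (0.4875·60 + 0.1500·300 + 0.1075·360) / 0.328375 = 112.95 / 0.328375 ≈ 343.97
  x_B = (0.0400·60 + 0.5175·300 + 0.0425·360) / 0.328375 = 172.95 / 0.328375 ≈ 526.68
  x_F = (0.0325·60 + 0.0100·300 + 0.4450·360) / 0.328375 = 165.15 / 0.328375 ≈ 502.93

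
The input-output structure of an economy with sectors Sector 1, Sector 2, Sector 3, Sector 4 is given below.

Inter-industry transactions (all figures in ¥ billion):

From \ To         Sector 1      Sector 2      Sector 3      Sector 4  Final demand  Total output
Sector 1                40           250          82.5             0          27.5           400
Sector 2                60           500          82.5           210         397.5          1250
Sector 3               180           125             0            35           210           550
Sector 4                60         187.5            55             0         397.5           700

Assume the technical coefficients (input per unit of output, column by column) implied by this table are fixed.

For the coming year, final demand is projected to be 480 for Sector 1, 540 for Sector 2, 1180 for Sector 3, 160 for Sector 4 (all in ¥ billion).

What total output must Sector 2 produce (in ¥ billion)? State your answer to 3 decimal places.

x_2 = 2208.585

Technical coefficients a_ij = z_ij / X_j:
  a_11 = 40/400 = 0.10, a_21 = 60/400 = 0.15, a_31 = 180/400 = 0.45, a_41 = 60/400 = 0.15
  a_12 = 250/1250 = 0.20, a_22 = 500/1250 = 0.40, a_32 = 125/1250 = 0.10, a_42 = 187.5/1250 = 0.15
  a_13 = 82.5/550 = 0.15, a_23 = 82.5/550 = 0.15, a_33 = 0/550 = 0.00, a_43 = 55/550 = 0.10
  a_14 = 0/700 = 0.00, a_24 = 210/700 = 0.30, a_34 = 35/700 = 0.05, a_44 = 0/700 = 0.00
I − A =
  [   0.90    -0.20    -0.15     0.00]
  [  -0.15     0.60    -0.15    -0.30]
  [  -0.45    -0.10     1.00    -0.05]
  [  -0.15    -0.15    -0.10     1.00]
Compute the cofactors C_ij = (−1)^(i+j)·(3×3 minor ij) of I−A; the adjugate is their transpose:
adj(I−A) = Cᵀ =
  [ 0.532875   0.215125   0.119250   0.070500]
  [ 0.276375   0.826875   0.191250   0.257625]
  [ 0.274875   0.188250   0.460500   0.079500]
  [ 0.148875   0.175125   0.092625   0.440250]
det(I−A) = Σ_j (I−A)_1j·C_1j = (0.90)(0.532875) + (-0.20)(0.276375) + (-0.15)(0.274875) + (0.00)(0.148875) = 0.38308125
(I − A)⁻¹ = adj(I−A) / det(I−A) ≈
  [   1.3910     0.5616     0.3113     0.1840]
  [   0.7215     2.1585     0.4992     0.6725]
  [   0.7175     0.4914     1.2021     0.2075]
  [   0.3886     0.4571     0.2418     1.1492]
x = (I − A)⁻¹ d = adj(I−A)·d / det(I−A), with det(I−A) = 0.38308125:
  x_1 = (0.532875·480 + 0.215125·540 + 0.119250·1180 + 0.070500·160) / 0.38308125 = 523.9425 / 0.38308125 ≈ 1367.706
  x_2 = (0.276375·480 + 0.826875·540 + 0.191250·1180 + 0.257625·160) / 0.38308125 = 846.0675 / 0.38308125 ≈ 2208.585
  x_3 = (0.274875·480 + 0.188250·540 + 0.460500·1180 + 0.079500·160) / 0.38308125 = 789.705 / 0.38308125 ≈ 2061.456
  x_4 = (0.148875·480 + 0.175125·540 + 0.092625·1180 + 0.440250·160) / 0.38308125 = 345.765 / 0.38308125 ≈ 902.589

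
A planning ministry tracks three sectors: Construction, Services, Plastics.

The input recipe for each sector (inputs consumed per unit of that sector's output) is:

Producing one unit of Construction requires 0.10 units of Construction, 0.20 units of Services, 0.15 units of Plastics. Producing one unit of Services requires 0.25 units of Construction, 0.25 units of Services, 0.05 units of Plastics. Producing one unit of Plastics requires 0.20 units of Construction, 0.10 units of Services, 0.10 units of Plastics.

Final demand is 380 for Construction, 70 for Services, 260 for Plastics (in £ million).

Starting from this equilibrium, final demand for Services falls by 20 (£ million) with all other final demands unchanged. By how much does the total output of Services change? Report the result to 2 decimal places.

I − A =
  [   0.90    -0.25    -0.20]
  [  -0.20     0.75    -0.10]
  [  -0.15    -0.05     0.90]
Cofactors of I−A, C_ij = (−1)^(i+j)·(minor ij) (rows/columns in the sector order above):
  C_11 = (0.75)(0.90) − (-0.10)(-0.05) = 0.6700
  C_12 = −[(-0.20)(0.90) − (-0.10)(-0.15)] = 0.1950
  C_13 = (-0.20)(-0.05) − (0.75)(-0.15) = 0.1225
  C_21 = −[(-0.25)(0.90) − (-0.20)(-0.05)] = 0.2350
  C_22 = (0.90)(0.90) − (-0.20)(-0.15) = 0.7800
  C_23 = −[(0.90)(-0.05) − (-0.25)(-0.15)] = 0.0825
  C_31 = (-0.25)(-0.10) − (-0.20)(0.75) = 0.1750
  C_32 = −[(0.90)(-0.10) − (-0.20)(-0.20)] = 0.1300
  C_33 = (0.90)(0.75) − (-0.25)(-0.20) = 0.6250
det(I−A) = Σ_j (I−A)_1j·C_1j = (0.90)(0.6700) + (-0.25)(0.1950) + (-0.20)(0.1225) = 0.52975
adj(I−A) = Cᵀ =
  [ 0.6700   0.2350   0.1750]
  [ 0.1950   0.7800   0.1300]
  [ 0.1225   0.0825   0.6250]
(I − A)⁻¹ = adj(I−A) / det(I−A) ≈
  [   1.2647     0.4436     0.3303]
  [   0.3681     1.4724     0.2454]
  [   0.2312     0.1557     1.1798]
Δx = (I − A)⁻¹ Δd with Δd having -20 in the Services component and 0 elsewhere.
So Δx_S = L_SS · (-20), where L_SS = adj(I−A)_SS / det(I−A) = 0.7800 / 0.52975.
Δx_S = 0.7800 × (-20) / 0.52975 = -15.60 / 0.52975 ≈ -29.45.

Δx_S = -29.45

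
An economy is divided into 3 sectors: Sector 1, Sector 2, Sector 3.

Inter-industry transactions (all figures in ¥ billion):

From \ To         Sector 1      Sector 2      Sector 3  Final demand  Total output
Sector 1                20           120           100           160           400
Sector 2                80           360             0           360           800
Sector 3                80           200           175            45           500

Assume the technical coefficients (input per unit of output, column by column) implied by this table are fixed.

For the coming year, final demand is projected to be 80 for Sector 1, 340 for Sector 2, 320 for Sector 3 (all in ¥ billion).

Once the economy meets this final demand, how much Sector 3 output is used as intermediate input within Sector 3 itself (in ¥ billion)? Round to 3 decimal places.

Technical coefficients a_ij = z_ij / X_j:
  a_11 = 20/400 = 0.05, a_21 = 80/400 = 0.20, a_31 = 80/400 = 0.20
  a_12 = 120/800 = 0.15, a_22 = 360/800 = 0.45, a_32 = 200/800 = 0.25
  a_13 = 100/500 = 0.20, a_23 = 0/500 = 0.00, a_33 = 175/500 = 0.35
I − A =
  [   0.95    -0.15    -0.20]
  [  -0.20     0.55     0.00]
  [  -0.20    -0.25     0.65]
Cofactors of I−A, C_ij = (−1)^(i+j)·(minor ij) (rows/columns in the sector order above):
  C_11 = (0.55)(0.65) − (0.00)(-0.25) = 0.3575
  C_12 = −[(-0.20)(0.65) − (0.00)(-0.20)] = 0.1300
  C_13 = (-0.20)(-0.25) − (0.55)(-0.20) = 0.1600
  C_21 = −[(-0.15)(0.65) − (-0.20)(-0.25)] = 0.1475
  C_22 = (0.95)(0.65) − (-0.20)(-0.20) = 0.5775
  C_23 = −[(0.95)(-0.25) − (-0.15)(-0.20)] = 0.2675
  C_31 = (-0.15)(0.00) − (-0.20)(0.55) = 0.1100
  C_32 = −[(0.95)(0.00) − (-0.20)(-0.20)] = 0.0400
  C_33 = (0.95)(0.55) − (-0.15)(-0.20) = 0.4925
det(I−A) = Σ_j (I−A)_1j·C_1j = (0.95)(0.3575) + (-0.15)(0.1300) + (-0.20)(0.1600) = 0.288125
adj(I−A) = Cᵀ =
  [ 0.3575   0.1475   0.1100]
  [ 0.1300   0.5775   0.0400]
  [ 0.1600   0.2675   0.4925]
(I − A)⁻¹ = adj(I−A) / det(I−A) ≈
  [   1.2408     0.5119     0.3818]
  [   0.4512     2.0043     0.1388]
  [   0.5553     0.9284     1.7093]
First solve x = (I − A)⁻¹ d = adj(I−A)·d / det(I−A); in particular x_3 = (0.1600·80 + 0.2675·340 + 0.4925·320) / 0.288125 = 261.35 / 0.288125 ≈ 907.07158.
Intermediate flow from 3 to 3: z_33 = a_33 · x_3 = 0.35 × 261.35 / 0.288125 = 91.4725 / 0.288125 ≈ 317.475.

z_33 = 317.475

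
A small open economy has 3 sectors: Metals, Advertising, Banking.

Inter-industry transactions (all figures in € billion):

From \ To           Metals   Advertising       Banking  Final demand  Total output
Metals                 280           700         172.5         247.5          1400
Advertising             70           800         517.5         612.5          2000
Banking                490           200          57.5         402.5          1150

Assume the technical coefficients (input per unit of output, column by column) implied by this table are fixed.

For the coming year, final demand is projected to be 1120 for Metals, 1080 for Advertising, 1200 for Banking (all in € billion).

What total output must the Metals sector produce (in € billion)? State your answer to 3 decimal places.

x_M = 3988.291

Technical coefficients a_ij = z_ij / X_j:
  a_MM = 280/1400 = 0.20, a_AM = 70/1400 = 0.05, a_BM = 490/1400 = 0.35
  a_MA = 700/2000 = 0.35, a_AA = 800/2000 = 0.40, a_BA = 200/2000 = 0.10
  a_MB = 172.5/1150 = 0.15, a_AB = 517.5/1150 = 0.45, a_BB = 57.5/1150 = 0.05
I − A =
  [   0.80    -0.35    -0.15]
  [  -0.05     0.60    -0.45]
  [  -0.35    -0.10     0.95]
Cofactors of I−A, C_ij = (−1)^(i+j)·(minor ij) (rows/columns in the sector order above):
  C_11 = (0.60)(0.95) − (-0.45)(-0.10) = 0.5250
  C_12 = −[(-0.05)(0.95) − (-0.45)(-0.35)] = 0.2050
  C_13 = (-0.05)(-0.10) − (0.60)(-0.35) = 0.2150
  C_21 = −[(-0.35)(0.95) − (-0.15)(-0.10)] = 0.3475
  C_22 = (0.80)(0.95) − (-0.15)(-0.35) = 0.7075
  C_23 = −[(0.80)(-0.10) − (-0.35)(-0.35)] = 0.2025
  C_31 = (-0.35)(-0.45) − (-0.15)(0.60) = 0.2475
  C_32 = −[(0.80)(-0.45) − (-0.15)(-0.05)] = 0.3675
  C_33 = (0.80)(0.60) − (-0.35)(-0.05) = 0.4625
det(I−A) = Σ_j (I−A)_1j·C_1j = (0.80)(0.5250) + (-0.35)(0.2050) + (-0.15)(0.2150) = 0.3160
adj(I−A) = Cᵀ =
  [ 0.5250   0.3475   0.2475]
  [ 0.2050   0.7075   0.3675]
  [ 0.2150   0.2025   0.4625]
(I − A)⁻¹ = adj(I−A) / det(I−A) ≈
  [   1.6614     1.0997     0.7832]
  [   0.6487     2.2389     1.1630]
  [   0.6804     0.6408     1.4636]
x = (I − A)⁻¹ d = adj(I−A)·d / det(I−A), with det(I−A) = 0.3160:
  x_M = (0.5250·1120 + 0.3475·1080 + 0.2475·1200) / 0.3160 = 1260.30 / 0.3160 ≈ 3988.291
  x_A = (0.2050·1120 + 0.7075·1080 + 0.3675·1200) / 0.3160 = 1434.70 / 0.3160 ≈ 4540.190
  x_B = (0.2150·1120 + 0.2025·1080 + 0.4625·1200) / 0.3160 = 1014.50 / 0.3160 ≈ 3210.443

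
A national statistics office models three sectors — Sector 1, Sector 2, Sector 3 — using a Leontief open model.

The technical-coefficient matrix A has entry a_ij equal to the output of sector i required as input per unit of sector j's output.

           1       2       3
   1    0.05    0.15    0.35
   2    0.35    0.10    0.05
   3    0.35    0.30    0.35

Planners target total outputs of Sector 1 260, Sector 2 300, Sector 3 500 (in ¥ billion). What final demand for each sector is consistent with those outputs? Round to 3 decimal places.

I − A =
  [   0.95    -0.15    -0.35]
  [  -0.35     0.90    -0.05]
  [  -0.35    -0.30     0.65]
d = (I − A) x:
  d_1 = (+0.95)·260 + (-0.15)·300 + (-0.35)·500 = 27.000
  d_2 = (-0.35)·260 + (+0.90)·300 + (-0.05)·500 = 154.000
  d_3 = (-0.35)·260 + (-0.30)·300 + (+0.65)·500 = 144.000

d_1 = 27.000, d_2 = 154.000, d_3 = 144.000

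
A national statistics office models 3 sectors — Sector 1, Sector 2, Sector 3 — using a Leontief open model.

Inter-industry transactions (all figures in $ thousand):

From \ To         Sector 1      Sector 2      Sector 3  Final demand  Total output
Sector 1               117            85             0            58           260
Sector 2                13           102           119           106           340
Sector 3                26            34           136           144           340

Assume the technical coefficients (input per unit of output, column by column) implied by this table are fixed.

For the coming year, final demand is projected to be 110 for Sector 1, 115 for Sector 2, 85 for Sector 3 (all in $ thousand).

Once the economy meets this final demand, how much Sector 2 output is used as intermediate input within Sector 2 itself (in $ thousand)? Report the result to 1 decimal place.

Technical coefficients a_ij = z_ij / X_j:
  a_11 = 117/260 = 0.45, a_21 = 13/260 = 0.05, a_31 = 26/260 = 0.10
  a_12 = 85/340 = 0.25, a_22 = 102/340 = 0.30, a_32 = 34/340 = 0.10
  a_13 = 0/340 = 0.00, a_23 = 119/340 = 0.35, a_33 = 136/340 = 0.40
I − A =
  [   0.55    -0.25     0.00]
  [  -0.05     0.70    -0.35]
  [  -0.10    -0.10     0.60]
Cofactors of I−A, C_ij = (−1)^(i+j)·(minor ij) (rows/columns in the sector order above):
  C_11 = (0.70)(0.60) − (-0.35)(-0.10) = 0.3850
  C_12 = −[(-0.05)(0.60) − (-0.35)(-0.10)] = 0.0650
  C_13 = (-0.05)(-0.10) − (0.70)(-0.10) = 0.0750
  C_21 = −[(-0.25)(0.60) − (0.00)(-0.10)] = 0.1500
  C_22 = (0.55)(0.60) − (0.00)(-0.10) = 0.3300
  C_23 = −[(0.55)(-0.10) − (-0.25)(-0.10)] = 0.0800
  C_31 = (-0.25)(-0.35) − (0.00)(0.70) = 0.0875
  C_32 = −[(0.55)(-0.35) − (0.00)(-0.05)] = 0.1925
  C_33 = (0.55)(0.70) − (-0.25)(-0.05) = 0.3725
det(I−A) = Σ_j (I−A)_1j·C_1j = (0.55)(0.3850) + (-0.25)(0.0650) + (0.00)(0.0750) = 0.1955
adj(I−A) = Cᵀ =
  [ 0.3850   0.1500   0.0875]
  [ 0.0650   0.3300   0.1925]
  [ 0.0750   0.0800   0.3725]
(I − A)⁻¹ = adj(I−A) / det(I−A) ≈
  [   1.9693     0.7673     0.4476]
  [   0.3325     1.6880     0.9847]
  [   0.3836     0.4092     1.9054]
First solve x = (I − A)⁻¹ d = adj(I−A)·d / det(I−A); in particular x_2 = (0.0650·110 + 0.3300·115 + 0.1925·85) / 0.1955 = 61.4625 / 0.1955 ≈ 314.386.
Intermediate flow from 2 to 2: z_22 = a_22 · x_2 = 0.30 × 61.4625 / 0.1955 = 18.43875 / 0.1955 ≈ 94.3.

z_22 = 94.3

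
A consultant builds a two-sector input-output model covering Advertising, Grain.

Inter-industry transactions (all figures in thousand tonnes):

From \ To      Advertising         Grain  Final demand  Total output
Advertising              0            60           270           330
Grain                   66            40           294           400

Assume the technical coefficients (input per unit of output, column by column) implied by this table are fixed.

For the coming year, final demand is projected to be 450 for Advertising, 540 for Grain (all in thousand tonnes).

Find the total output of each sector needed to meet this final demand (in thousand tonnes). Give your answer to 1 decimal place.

Technical coefficients a_ij = z_ij / X_j:
  a_11 = 0/330 = 0.00, a_21 = 66/330 = 0.20
  a_12 = 60/400 = 0.15, a_22 = 40/400 = 0.10
I − A =
  [   1.00    -0.15]
  [  -0.20     0.90]
det(I−A) = (1.00)(0.90) − (-0.15)(-0.20) = 0.8700
adj(I−A) = [[0.90, 0.15], [0.20, 1.00]]
(I − A)⁻¹ = adj(I−A) / det(I−A) ≈
  [   1.0345     0.1724]
  [   0.2299     1.1494]
x = (I − A)⁻¹ d = adj(I−A)·d / det(I−A), with det(I−A) = 0.8700:
  x_1 = (0.90·450 + 0.15·540) / 0.8700 = 486.00 / 0.8700 ≈ 558.6
  x_2 = (0.20·450 + 1.00·540) / 0.8700 = 630.00 / 0.8700 ≈ 724.1

x_1 = 558.6, x_2 = 724.1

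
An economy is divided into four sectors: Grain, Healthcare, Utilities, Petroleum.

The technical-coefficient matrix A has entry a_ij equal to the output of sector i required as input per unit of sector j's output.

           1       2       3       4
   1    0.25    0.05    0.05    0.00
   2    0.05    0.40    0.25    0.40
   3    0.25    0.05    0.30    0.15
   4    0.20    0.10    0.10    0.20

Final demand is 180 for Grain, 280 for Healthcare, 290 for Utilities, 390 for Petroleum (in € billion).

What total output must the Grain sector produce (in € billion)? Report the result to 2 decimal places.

x_1 = 391.50

I − A =
  [   0.75    -0.05    -0.05     0.00]
  [  -0.05     0.60    -0.25    -0.40]
  [  -0.25    -0.05     0.70    -0.15]
  [  -0.20    -0.10    -0.10     0.80]
Compute the cofactors C_ij = (−1)^(i+j)·(3×3 minor ij) of I−A; the adjugate is their transpose:
adj(I−A) = Cᵀ =
  [ 0.283250   0.030000   0.034000   0.021375]
  [ 0.150750   0.397250   0.186000   0.233500]
  [ 0.134750   0.052750   0.324000   0.087125]
  [ 0.106500   0.063750   0.072250   0.293125]
det(I−A) = Σ_j (I−A)_1j·C_1j = (0.75)(0.283250) + (-0.05)(0.150750) + (-0.05)(0.134750) + (0.00)(0.106500) = 0.1981625
(I − A)⁻¹ = adj(I−A) / det(I−A) ≈
  [   1.4294     0.1514     0.1716     0.1079]
  [   0.7607     2.0047     0.9386     1.1783]
  [   0.6800     0.2662     1.6350     0.4397]
  [   0.5374     0.3217     0.3646     1.4792]
x = (I − A)⁻¹ d = adj(I−A)·d / det(I−A), with det(I−A) = 0.1981625:
  x_1 = (0.283250·180 + 0.030000·280 + 0.034000·290 + 0.021375·390) / 0.1981625 = 77.58125 / 0.1981625 ≈ 391.50
  x_2 = (0.150750·180 + 0.397250·280 + 0.186000·290 + 0.233500·390) / 0.1981625 = 283.37 / 0.1981625 ≈ 1429.99
  x_3 = (0.134750·180 + 0.052750·280 + 0.324000·290 + 0.087125·390) / 0.1981625 = 166.96375 / 0.1981625 ≈ 842.56
  x_4 = (0.106500·180 + 0.063750·280 + 0.072250·290 + 0.293125·390) / 0.1981625 = 172.29125 / 0.1981625 ≈ 869.44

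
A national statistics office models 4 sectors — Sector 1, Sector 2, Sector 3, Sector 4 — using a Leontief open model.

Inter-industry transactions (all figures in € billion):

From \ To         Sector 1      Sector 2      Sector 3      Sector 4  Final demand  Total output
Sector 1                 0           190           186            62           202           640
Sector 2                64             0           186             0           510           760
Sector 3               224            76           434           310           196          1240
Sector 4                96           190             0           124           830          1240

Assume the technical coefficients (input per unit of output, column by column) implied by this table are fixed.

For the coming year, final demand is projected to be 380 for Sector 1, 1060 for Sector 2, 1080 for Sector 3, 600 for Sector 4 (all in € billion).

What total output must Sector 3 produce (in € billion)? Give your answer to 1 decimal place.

Technical coefficients a_ij = z_ij / X_j:
  a_11 = 0/640 = 0.00, a_21 = 64/640 = 0.10, a_31 = 224/640 = 0.35, a_41 = 96/640 = 0.15
  a_12 = 190/760 = 0.25, a_22 = 0/760 = 0.00, a_32 = 76/760 = 0.10, a_42 = 190/760 = 0.25
  a_13 = 186/1240 = 0.15, a_23 = 186/1240 = 0.15, a_33 = 434/1240 = 0.35, a_43 = 0/1240 = 0.00
  a_14 = 62/1240 = 0.05, a_24 = 0/1240 = 0.00, a_34 = 310/1240 = 0.25, a_44 = 124/1240 = 0.10
I − A =
  [   1.00    -0.25    -0.15    -0.05]
  [  -0.10     1.00    -0.15     0.00]
  [  -0.35    -0.10     0.65    -0.25]
  [  -0.15    -0.25     0.00     0.90]
Compute the cofactors C_ij = (−1)^(i+j)·(3×3 minor ij) of I−A; the adjugate is their transpose:
adj(I−A) = Cᵀ =
  [ 0.562125   0.177250   0.170625   0.078625]
  [ 0.111375   0.527250   0.147375   0.047125]
  [ 0.367750   0.244250   0.868750   0.261750]
  [ 0.124625   0.176000   0.069375   0.551625]
det(I−A) = Σ_j (I−A)_1j·C_1j = (1.00)(0.562125) + (-0.25)(0.111375) + (-0.15)(0.367750) + (-0.05)(0.124625) = 0.4728875
(I − A)⁻¹ = adj(I−A) / det(I−A) ≈
  [   1.1887     0.3748     0.3608     0.1663]
  [   0.2355     1.1150     0.3116     0.0997]
  [   0.7777     0.5165     1.8371     0.5535]
  [   0.2635     0.3722     0.1467     1.1665]
x = (I − A)⁻¹ d = adj(I−A)·d / det(I−A), with det(I−A) = 0.4728875:
  x_1 = (0.562125·380 + 0.177250·1060 + 0.170625·1080 + 0.078625·600) / 0.4728875 = 632.9425 / 0.4728875 ≈ 1338.5
  x_2 = (0.111375·380 + 0.527250·1060 + 0.147375·1080 + 0.047125·600) / 0.4728875 = 788.6475 / 0.4728875 ≈ 1667.7
  x_3 = (0.367750·380 + 0.244250·1060 + 0.868750·1080 + 0.261750·600) / 0.4728875 = 1493.95 / 0.4728875 ≈ 3159.2
  x_4 = (0.124625·380 + 0.176000·1060 + 0.069375·1080 + 0.551625·600) / 0.4728875 = 639.8175 / 0.4728875 ≈ 1353.0

x_3 = 3159.2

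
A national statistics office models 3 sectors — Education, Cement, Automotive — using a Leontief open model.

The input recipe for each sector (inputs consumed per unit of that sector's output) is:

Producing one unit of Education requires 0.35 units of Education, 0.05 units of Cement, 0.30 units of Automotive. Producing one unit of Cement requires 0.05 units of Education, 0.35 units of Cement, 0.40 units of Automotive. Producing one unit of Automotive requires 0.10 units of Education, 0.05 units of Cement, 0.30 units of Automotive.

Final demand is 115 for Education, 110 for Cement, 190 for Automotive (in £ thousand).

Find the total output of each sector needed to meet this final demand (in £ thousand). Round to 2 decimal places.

x_E = 274.78, x_C = 230.43, x_A = 520.87

I − A =
  [   0.65    -0.05    -0.10]
  [  -0.05     0.65    -0.05]
  [  -0.30    -0.40     0.70]
Cofactors of I−A, C_ij = (−1)^(i+j)·(minor ij) (rows/columns in the sector order above):
  C_11 = (0.65)(0.70) − (-0.05)(-0.40) = 0.4350
  C_12 = −[(-0.05)(0.70) − (-0.05)(-0.30)] = 0.0500
  C_13 = (-0.05)(-0.40) − (0.65)(-0.30) = 0.2150
  C_21 = −[(-0.05)(0.70) − (-0.10)(-0.40)] = 0.0750
  C_22 = (0.65)(0.70) − (-0.10)(-0.30) = 0.4250
  C_23 = −[(0.65)(-0.40) − (-0.05)(-0.30)] = 0.2750
  C_31 = (-0.05)(-0.05) − (-0.10)(0.65) = 0.0675
  C_32 = −[(0.65)(-0.05) − (-0.10)(-0.05)] = 0.0375
  C_33 = (0.65)(0.65) − (-0.05)(-0.05) = 0.4200
det(I−A) = Σ_j (I−A)_1j·C_1j = (0.65)(0.4350) + (-0.05)(0.0500) + (-0.10)(0.2150) = 0.25875
adj(I−A) = Cᵀ =
  [ 0.4350   0.0750   0.0675]
  [ 0.0500   0.4250   0.0375]
  [ 0.2150   0.2750   0.4200]
(I − A)⁻¹ = adj(I−A) / det(I−A) ≈
  [   1.6812     0.2899     0.2609]
  [   0.1932     1.6425     0.1449]
  [   0.8309     1.0628     1.6232]
x = (I − A)⁻¹ d = adj(I−A)·d / det(I−A), with det(I−A) = 0.25875:
  x_E = (0.4350·115 + 0.0750·110 + 0.0675·190) / 0.25875 = 71.10 / 0.25875 ≈ 274.78
  x_C = (0.0500·115 + 0.4250·110 + 0.0375·190) / 0.25875 = 59.625 / 0.25875 ≈ 230.43
  x_A = (0.2150·115 + 0.2750·110 + 0.4200·190) / 0.25875 = 134.775 / 0.25875 ≈ 520.87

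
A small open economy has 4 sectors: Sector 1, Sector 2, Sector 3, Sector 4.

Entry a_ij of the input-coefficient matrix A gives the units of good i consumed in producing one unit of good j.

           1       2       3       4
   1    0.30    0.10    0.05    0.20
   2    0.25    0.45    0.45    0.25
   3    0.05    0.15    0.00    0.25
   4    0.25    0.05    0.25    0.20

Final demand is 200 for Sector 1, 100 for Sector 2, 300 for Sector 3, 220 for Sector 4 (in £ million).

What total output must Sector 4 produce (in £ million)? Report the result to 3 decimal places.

x_4 = 887.266

I − A =
  [   0.70    -0.10    -0.05    -0.20]
  [  -0.25     0.55    -0.45    -0.25]
  [  -0.05    -0.15     1.00    -0.25]
  [  -0.25    -0.05    -0.25     0.80]
Compute the cofactors C_ij = (−1)^(i+j)·(3×3 minor ij) of I−A; the adjugate is their transpose:
adj(I−A) = Cᵀ =
  [ 0.324125   0.097875   0.095625   0.141500]
  [ 0.296125   0.458625   0.298875   0.310750]
  [ 0.098250   0.096000   0.243000   0.130500]
  [ 0.150500   0.089250   0.124500   0.307250]
det(I−A) = Σ_j (I−A)_1j·C_1j = (0.70)(0.324125) + (-0.10)(0.296125) + (-0.05)(0.098250) + (-0.20)(0.150500) = 0.1622625
(I − A)⁻¹ = adj(I−A) / det(I−A) ≈
  [   1.9975     0.6032     0.5893     0.8720]
  [   1.8250     2.8264     1.8419     1.9151]
  [   0.6055     0.5916     1.4976     0.8043]
  [   0.9275     0.5500     0.7673     1.8935]
x = (I − A)⁻¹ d = adj(I−A)·d / det(I−A), with det(I−A) = 0.1622625:
  x_1 = (0.324125·200 + 0.097875·100 + 0.095625·300 + 0.141500·220) / 0.1622625 = 134.43 / 0.1622625 ≈ 828.472
  x_2 = (0.296125·200 + 0.458625·100 + 0.298875·300 + 0.310750·220) / 0.1622625 = 263.115 / 0.1622625 ≈ 1621.539
  x_3 = (0.098250·200 + 0.096000·100 + 0.243000·300 + 0.130500·220) / 0.1622625 = 130.86 / 0.1622625 ≈ 806.471
  x_4 = (0.150500·200 + 0.089250·100 + 0.124500·300 + 0.307250·220) / 0.1622625 = 143.97 / 0.1622625 ≈ 887.266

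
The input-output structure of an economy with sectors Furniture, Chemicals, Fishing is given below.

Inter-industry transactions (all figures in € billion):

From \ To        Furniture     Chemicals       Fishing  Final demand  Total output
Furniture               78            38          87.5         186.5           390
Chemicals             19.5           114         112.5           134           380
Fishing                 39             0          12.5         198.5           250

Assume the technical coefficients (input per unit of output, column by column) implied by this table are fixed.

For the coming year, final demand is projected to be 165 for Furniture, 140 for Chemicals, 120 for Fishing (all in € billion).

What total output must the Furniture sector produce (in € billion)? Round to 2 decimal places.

Technical coefficients a_ij = z_ij / X_j:
  a_11 = 78/390 = 0.20, a_21 = 19.5/390 = 0.05, a_31 = 39/390 = 0.10
  a_12 = 38/380 = 0.10, a_22 = 114/380 = 0.30, a_32 = 0/380 = 0.00
  a_13 = 87.5/250 = 0.35, a_23 = 112.5/250 = 0.45, a_33 = 12.5/250 = 0.05
I − A =
  [   0.80    -0.10    -0.35]
  [  -0.05     0.70    -0.45]
  [  -0.10     0.00     0.95]
Cofactors of I−A, C_ij = (−1)^(i+j)·(minor ij) (rows/columns in the sector order above):
  C_11 = (0.70)(0.95) − (-0.45)(0.00) = 0.6650
  C_12 = −[(-0.05)(0.95) − (-0.45)(-0.10)] = 0.0925
  C_13 = (-0.05)(0.00) − (0.70)(-0.10) = 0.0700
  C_21 = −[(-0.10)(0.95) − (-0.35)(0.00)] = 0.0950
  C_22 = (0.80)(0.95) − (-0.35)(-0.10) = 0.7250
  C_23 = −[(0.80)(0.00) − (-0.10)(-0.10)] = 0.0100
  C_31 = (-0.10)(-0.45) − (-0.35)(0.70) = 0.2900
  C_32 = −[(0.80)(-0.45) − (-0.35)(-0.05)] = 0.3775
  C_33 = (0.80)(0.70) − (-0.10)(-0.05) = 0.5550
det(I−A) = Σ_j (I−A)_1j·C_1j = (0.80)(0.6650) + (-0.10)(0.0925) + (-0.35)(0.0700) = 0.49825
adj(I−A) = Cᵀ =
  [ 0.6650   0.0950   0.2900]
  [ 0.0925   0.7250   0.3775]
  [ 0.0700   0.0100   0.5550]
(I − A)⁻¹ = adj(I−A) / det(I−A) ≈
  [   1.3347     0.1907     0.5820]
  [   0.1856     1.4551     0.7577]
  [   0.1405     0.0201     1.1139]
x = (I − A)⁻¹ d = adj(I−A)·d / det(I−A), with det(I−A) = 0.49825:
  x_1 = (0.6650·165 + 0.0950·140 + 0.2900·120) / 0.49825 = 157.825 / 0.49825 ≈ 316.76
  x_2 = (0.0925·165 + 0.7250·140 + 0.3775·120) / 0.49825 = 162.0625 / 0.49825 ≈ 325.26
  x_3 = (0.0700·165 + 0.0100·140 + 0.5550·120) / 0.49825 = 79.55 / 0.49825 ≈ 159.66

x_1 = 316.76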